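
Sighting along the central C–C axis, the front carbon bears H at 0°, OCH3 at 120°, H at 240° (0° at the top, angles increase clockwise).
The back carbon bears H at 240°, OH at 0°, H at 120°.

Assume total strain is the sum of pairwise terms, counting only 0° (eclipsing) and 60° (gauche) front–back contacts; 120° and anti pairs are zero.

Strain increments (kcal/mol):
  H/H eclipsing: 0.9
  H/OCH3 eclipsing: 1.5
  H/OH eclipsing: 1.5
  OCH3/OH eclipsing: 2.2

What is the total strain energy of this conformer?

This conformer is eclipsed. H at 0° is eclipsed with OH at 0° (1.5); OCH3 at 120° is eclipsed with H at 120° (1.5); H at 240° is eclipsed with H at 240° (0.9). Total 3.9 kcal/mol.

3.9 kcal/mol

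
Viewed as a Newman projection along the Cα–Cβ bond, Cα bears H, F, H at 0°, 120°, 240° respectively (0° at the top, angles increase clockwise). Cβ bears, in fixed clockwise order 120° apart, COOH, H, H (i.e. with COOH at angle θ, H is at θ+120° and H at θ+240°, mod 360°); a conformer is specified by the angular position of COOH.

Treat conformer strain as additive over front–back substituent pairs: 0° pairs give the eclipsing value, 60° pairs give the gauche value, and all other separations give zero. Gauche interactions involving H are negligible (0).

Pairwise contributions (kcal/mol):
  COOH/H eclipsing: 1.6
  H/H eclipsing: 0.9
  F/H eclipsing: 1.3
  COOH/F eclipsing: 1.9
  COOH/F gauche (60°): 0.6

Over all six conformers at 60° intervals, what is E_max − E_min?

COOH at 0° (eclipsed): H(0°)/COOH(0°) eclipsed 1.6; F(120°)/H(120°) eclipsed 1.3; H(240°)/H(240°) eclipsed 0.9 → 3.8 kcal/mol.
COOH at 60° (staggered): F(120°)/COOH(60°) gauche 0.6 → 0.6 kcal/mol.
COOH at 120° (eclipsed): H(0°)/H(0°) eclipsed 0.9; F(120°)/COOH(120°) eclipsed 1.9; H(240°)/H(240°) eclipsed 0.9 → 3.7 kcal/mol.
COOH at 180° (staggered): F(120°)/COOH(180°) gauche 0.6 → 0.6 kcal/mol.
COOH at 240° (eclipsed): H(0°)/H(0°) eclipsed 0.9; F(120°)/H(120°) eclipsed 1.3; H(240°)/COOH(240°) eclipsed 1.6 → 3.8 kcal/mol.
COOH at 300° (staggered): no non-H gauche contacts → 0.0 kcal/mol.
Max at 0° (3.8 kcal/mol), min at 300° (0.0 kcal/mol); barrier = 3.8 kcal/mol.

3.8 kcal/mol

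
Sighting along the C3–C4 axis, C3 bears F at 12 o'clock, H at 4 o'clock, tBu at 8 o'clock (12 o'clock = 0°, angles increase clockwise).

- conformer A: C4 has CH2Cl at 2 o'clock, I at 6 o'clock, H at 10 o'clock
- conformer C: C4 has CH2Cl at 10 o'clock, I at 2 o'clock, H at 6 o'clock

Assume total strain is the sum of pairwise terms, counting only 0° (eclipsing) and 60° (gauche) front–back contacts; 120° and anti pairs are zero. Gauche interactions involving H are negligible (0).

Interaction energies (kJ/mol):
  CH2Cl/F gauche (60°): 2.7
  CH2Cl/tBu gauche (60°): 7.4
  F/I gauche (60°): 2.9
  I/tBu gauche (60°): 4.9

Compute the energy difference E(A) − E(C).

A is staggered. F at 0° is gauche with CH2Cl at 60° (2.7); tBu at 240° is gauche with I at 180° (4.9). Total 7.6 kJ/mol.
C is staggered. F at 0° is gauche with CH2Cl at 300° (2.7); F at 0° is gauche with I at 60° (2.9); tBu at 240° is gauche with CH2Cl at 300° (7.4). Total 13.0 kJ/mol.
E(A) − E(C) = 7.6 − 13.0 = -5.4 kJ/mol.

-5.4 kJ/mol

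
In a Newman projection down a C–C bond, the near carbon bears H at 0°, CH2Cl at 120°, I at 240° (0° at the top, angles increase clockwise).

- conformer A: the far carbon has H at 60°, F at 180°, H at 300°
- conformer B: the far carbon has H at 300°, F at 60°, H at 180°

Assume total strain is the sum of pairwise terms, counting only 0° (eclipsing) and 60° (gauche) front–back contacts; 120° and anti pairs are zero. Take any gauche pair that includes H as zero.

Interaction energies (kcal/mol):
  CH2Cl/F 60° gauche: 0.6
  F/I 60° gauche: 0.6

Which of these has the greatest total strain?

A (staggered): CH2Cl–F gauche, I–F gauche; 0.6 + 0.6 = 1.2 kcal/mol.
B (staggered): CH2Cl–F gauche; 0.6 = 0.6 kcal/mol.
A has the highest total (1.2 kcal/mol).

A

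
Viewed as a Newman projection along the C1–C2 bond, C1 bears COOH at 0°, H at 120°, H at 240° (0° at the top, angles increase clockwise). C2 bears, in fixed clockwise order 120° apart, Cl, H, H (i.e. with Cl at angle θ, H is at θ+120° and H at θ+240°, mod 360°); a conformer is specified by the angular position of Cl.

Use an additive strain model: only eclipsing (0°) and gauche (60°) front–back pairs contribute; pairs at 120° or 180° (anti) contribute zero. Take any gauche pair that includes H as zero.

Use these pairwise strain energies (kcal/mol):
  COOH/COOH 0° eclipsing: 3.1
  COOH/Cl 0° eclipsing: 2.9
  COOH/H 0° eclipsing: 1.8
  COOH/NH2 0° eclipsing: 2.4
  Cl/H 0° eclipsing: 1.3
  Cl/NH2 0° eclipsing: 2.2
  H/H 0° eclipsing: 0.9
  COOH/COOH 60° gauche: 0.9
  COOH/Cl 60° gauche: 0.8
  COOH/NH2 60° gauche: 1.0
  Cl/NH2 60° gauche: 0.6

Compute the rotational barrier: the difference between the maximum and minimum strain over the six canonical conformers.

4.7 kcal/mol

Cl at 0° (eclipsed): COOH(0°)/Cl(0°) eclipsed 2.9; H(120°)/H(120°) eclipsed 0.9; H(240°)/H(240°) eclipsed 0.9 → 4.7 kcal/mol.
Cl at 60° (staggered): COOH(0°)/Cl(60°) gauche 0.8 → 0.8 kcal/mol.
Cl at 120° (eclipsed): COOH(0°)/H(0°) eclipsed 1.8; H(120°)/Cl(120°) eclipsed 1.3; H(240°)/H(240°) eclipsed 0.9 → 4.0 kcal/mol.
Cl at 180° (staggered): no non-H gauche contacts → 0.0 kcal/mol.
Cl at 240° (eclipsed): COOH(0°)/H(0°) eclipsed 1.8; H(120°)/H(120°) eclipsed 0.9; H(240°)/Cl(240°) eclipsed 1.3 → 4.0 kcal/mol.
Cl at 300° (staggered): COOH(0°)/Cl(300°) gauche 0.8 → 0.8 kcal/mol.
Max at 0° (4.7 kcal/mol), min at 180° (0.0 kcal/mol); barrier = 4.7 kcal/mol.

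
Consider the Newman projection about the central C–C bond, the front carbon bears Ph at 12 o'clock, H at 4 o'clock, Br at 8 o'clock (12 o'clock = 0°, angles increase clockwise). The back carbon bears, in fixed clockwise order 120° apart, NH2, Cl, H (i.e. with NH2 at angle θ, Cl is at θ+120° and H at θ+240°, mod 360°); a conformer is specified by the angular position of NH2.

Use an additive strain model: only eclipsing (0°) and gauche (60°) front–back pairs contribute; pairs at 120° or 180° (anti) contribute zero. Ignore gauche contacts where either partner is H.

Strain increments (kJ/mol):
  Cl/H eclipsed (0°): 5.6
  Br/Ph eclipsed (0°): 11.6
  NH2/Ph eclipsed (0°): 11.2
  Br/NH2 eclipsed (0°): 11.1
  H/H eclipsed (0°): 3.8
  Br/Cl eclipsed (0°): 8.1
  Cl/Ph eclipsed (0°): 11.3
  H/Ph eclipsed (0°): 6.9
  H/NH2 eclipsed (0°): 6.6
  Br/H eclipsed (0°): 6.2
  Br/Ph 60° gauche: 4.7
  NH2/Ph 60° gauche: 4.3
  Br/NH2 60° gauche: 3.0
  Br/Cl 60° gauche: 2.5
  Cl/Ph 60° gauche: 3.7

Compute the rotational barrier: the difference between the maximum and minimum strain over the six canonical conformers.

19.4 kJ/mol

NH2 at 0° (eclipsed): Ph–NH2 eclipsed, H–Cl eclipsed, Br–H eclipsed; 11.2 + 5.6 + 6.2 = 23.0 kJ/mol.
NH2 at 60° (staggered): Ph–NH2 gauche, Br–Cl gauche; 4.3 + 2.5 = 6.8 kJ/mol.
NH2 at 120° (eclipsed): Ph–H eclipsed, H–NH2 eclipsed, Br–Cl eclipsed; 6.9 + 6.6 + 8.1 = 21.6 kJ/mol.
NH2 at 180° (staggered): Ph–Cl gauche, Br–NH2 gauche, Br–Cl gauche; 3.7 + 3.0 + 2.5 = 9.2 kJ/mol.
NH2 at 240° (eclipsed): Ph–Cl eclipsed, H–H eclipsed, Br–NH2 eclipsed; 11.3 + 3.8 + 11.1 = 26.2 kJ/mol.
NH2 at 300° (staggered): Ph–NH2 gauche, Ph–Cl gauche, Br–NH2 gauche; 4.3 + 3.7 + 3.0 = 11.0 kJ/mol.
Max at 240° (26.2 kJ/mol), min at 60° (6.8 kJ/mol); barrier = 19.4 kJ/mol.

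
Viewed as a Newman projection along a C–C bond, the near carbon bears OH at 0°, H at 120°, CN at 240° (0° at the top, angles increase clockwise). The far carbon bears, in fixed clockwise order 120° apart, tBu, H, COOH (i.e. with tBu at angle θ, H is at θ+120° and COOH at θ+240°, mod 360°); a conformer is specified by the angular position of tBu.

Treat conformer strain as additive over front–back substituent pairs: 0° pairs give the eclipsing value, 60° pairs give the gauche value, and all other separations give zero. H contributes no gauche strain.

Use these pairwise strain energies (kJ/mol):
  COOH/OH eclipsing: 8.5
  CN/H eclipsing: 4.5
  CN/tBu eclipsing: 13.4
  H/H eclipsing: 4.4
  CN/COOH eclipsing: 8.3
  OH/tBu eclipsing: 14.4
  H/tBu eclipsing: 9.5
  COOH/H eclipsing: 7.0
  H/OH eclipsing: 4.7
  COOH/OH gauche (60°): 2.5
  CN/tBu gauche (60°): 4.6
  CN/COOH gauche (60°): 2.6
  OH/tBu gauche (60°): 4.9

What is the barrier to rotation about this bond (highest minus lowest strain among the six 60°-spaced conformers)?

20.0 kJ/mol

tBu at 0° (eclipsed): OH–tBu eclipsed, H–H eclipsed, CN–COOH eclipsed; 14.4 + 4.4 + 8.3 = 27.1 kJ/mol.
tBu at 60° (staggered): OH–tBu gauche, OH–COOH gauche, CN–COOH gauche; 4.9 + 2.5 + 2.6 = 10.0 kJ/mol.
tBu at 120° (eclipsed): OH–COOH eclipsed, H–tBu eclipsed, CN–H eclipsed; 8.5 + 9.5 + 4.5 = 22.5 kJ/mol.
tBu at 180° (staggered): OH–COOH gauche, CN–tBu gauche; 2.5 + 4.6 = 7.1 kJ/mol.
tBu at 240° (eclipsed): OH–H eclipsed, H–COOH eclipsed, CN–tBu eclipsed; 4.7 + 7.0 + 13.4 = 25.1 kJ/mol.
tBu at 300° (staggered): OH–tBu gauche, CN–tBu gauche, CN–COOH gauche; 4.9 + 4.6 + 2.6 = 12.1 kJ/mol.
Max at 0° (27.1 kJ/mol), min at 180° (7.1 kJ/mol); barrier = 20.0 kJ/mol.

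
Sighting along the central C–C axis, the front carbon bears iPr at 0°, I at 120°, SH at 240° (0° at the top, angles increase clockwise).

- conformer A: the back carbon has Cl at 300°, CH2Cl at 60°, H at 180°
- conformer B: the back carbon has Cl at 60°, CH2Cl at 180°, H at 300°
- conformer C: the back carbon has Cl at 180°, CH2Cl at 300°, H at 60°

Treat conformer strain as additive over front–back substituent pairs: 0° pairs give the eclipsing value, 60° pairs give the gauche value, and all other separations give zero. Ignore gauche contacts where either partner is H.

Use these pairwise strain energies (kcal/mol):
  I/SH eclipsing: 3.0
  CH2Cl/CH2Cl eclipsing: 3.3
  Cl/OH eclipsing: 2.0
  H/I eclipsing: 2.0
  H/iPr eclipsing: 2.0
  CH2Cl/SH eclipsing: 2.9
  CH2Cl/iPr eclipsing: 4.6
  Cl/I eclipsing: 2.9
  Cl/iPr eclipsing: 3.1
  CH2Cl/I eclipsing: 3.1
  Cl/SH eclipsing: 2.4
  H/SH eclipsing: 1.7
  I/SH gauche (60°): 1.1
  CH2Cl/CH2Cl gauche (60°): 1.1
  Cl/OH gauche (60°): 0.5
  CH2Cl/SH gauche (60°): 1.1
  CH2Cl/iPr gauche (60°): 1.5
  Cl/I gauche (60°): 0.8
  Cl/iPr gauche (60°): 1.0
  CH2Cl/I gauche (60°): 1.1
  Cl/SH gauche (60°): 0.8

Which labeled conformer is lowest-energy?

B

A is staggered. iPr at 0° is gauche with Cl at 300° (1.0); iPr at 0° is gauche with CH2Cl at 60° (1.5); I at 120° is gauche with CH2Cl at 60° (1.1); SH at 240° is gauche with Cl at 300° (0.8). Total 4.4 kcal/mol.
B is staggered. iPr at 0° is gauche with Cl at 60° (1.0); I at 120° is gauche with Cl at 60° (0.8); I at 120° is gauche with CH2Cl at 180° (1.1); SH at 240° is gauche with CH2Cl at 180° (1.1). Total 4.0 kcal/mol.
C is staggered. iPr at 0° is gauche with CH2Cl at 300° (1.5); I at 120° is gauche with Cl at 180° (0.8); SH at 240° is gauche with Cl at 180° (0.8); SH at 240° is gauche with CH2Cl at 300° (1.1). Total 4.2 kcal/mol.
B has the lowest total (4.0 kcal/mol).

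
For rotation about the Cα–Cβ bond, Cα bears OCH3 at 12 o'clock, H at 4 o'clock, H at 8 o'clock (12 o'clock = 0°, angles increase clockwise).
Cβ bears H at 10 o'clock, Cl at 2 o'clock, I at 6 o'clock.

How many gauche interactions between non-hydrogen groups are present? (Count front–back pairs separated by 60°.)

Non-H gauche pairs: OCH3(0°)/Cl(60°) — 1 interaction.

1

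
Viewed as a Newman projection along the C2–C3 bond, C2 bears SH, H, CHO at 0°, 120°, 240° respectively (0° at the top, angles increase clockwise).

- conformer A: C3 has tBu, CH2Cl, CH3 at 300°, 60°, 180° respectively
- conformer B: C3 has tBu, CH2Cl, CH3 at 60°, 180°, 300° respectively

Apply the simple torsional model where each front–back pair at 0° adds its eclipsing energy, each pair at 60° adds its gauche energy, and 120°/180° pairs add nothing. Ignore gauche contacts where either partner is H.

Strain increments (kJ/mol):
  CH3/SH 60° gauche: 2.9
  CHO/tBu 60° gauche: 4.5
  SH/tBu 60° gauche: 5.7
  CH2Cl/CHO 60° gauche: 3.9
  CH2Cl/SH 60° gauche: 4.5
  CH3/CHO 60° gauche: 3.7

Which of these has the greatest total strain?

A

A (staggered): SH–tBu gauche, SH–CH2Cl gauche, CHO–tBu gauche, CHO–CH3 gauche; 5.7 + 4.5 + 4.5 + 3.7 = 18.4 kJ/mol.
B (staggered): SH–tBu gauche, SH–CH3 gauche, CHO–CH2Cl gauche, CHO–CH3 gauche; 5.7 + 2.9 + 3.9 + 3.7 = 16.2 kJ/mol.
A has the highest total (18.4 kJ/mol).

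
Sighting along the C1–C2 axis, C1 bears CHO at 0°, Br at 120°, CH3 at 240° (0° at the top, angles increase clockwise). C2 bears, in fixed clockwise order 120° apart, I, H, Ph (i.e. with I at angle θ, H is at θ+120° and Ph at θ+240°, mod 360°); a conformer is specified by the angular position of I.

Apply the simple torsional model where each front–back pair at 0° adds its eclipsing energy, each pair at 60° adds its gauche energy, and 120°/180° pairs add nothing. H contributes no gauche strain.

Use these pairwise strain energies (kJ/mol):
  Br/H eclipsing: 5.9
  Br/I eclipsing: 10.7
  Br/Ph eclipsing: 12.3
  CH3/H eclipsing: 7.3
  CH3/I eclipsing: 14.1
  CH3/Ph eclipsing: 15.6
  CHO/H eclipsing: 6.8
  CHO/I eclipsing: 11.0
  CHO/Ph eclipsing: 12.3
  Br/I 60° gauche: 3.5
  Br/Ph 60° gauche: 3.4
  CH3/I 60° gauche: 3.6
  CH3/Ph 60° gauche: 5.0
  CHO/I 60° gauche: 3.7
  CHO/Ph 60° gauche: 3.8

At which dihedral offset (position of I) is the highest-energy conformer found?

I at 0° (eclipsed): CHO–I eclipsed, Br–H eclipsed, CH3–Ph eclipsed; 11.0 + 5.9 + 15.6 = 32.5 kJ/mol.
I at 60° (staggered): CHO–I gauche, CHO–Ph gauche, Br–I gauche, CH3–Ph gauche; 3.7 + 3.8 + 3.5 + 5.0 = 16.0 kJ/mol.
I at 120° (eclipsed): CHO–Ph eclipsed, Br–I eclipsed, CH3–H eclipsed; 12.3 + 10.7 + 7.3 = 30.3 kJ/mol.
I at 180° (staggered): CHO–Ph gauche, Br–I gauche, Br–Ph gauche, CH3–I gauche; 3.8 + 3.5 + 3.4 + 3.6 = 14.3 kJ/mol.
I at 240° (eclipsed): CHO–H eclipsed, Br–Ph eclipsed, CH3–I eclipsed; 6.8 + 12.3 + 14.1 = 33.2 kJ/mol.
I at 300° (staggered): CHO–I gauche, Br–Ph gauche, CH3–I gauche, CH3–Ph gauche; 3.7 + 3.4 + 3.6 + 5.0 = 15.7 kJ/mol.
The maximum (33.2 kJ/mol) occurs with I at 240°.

240°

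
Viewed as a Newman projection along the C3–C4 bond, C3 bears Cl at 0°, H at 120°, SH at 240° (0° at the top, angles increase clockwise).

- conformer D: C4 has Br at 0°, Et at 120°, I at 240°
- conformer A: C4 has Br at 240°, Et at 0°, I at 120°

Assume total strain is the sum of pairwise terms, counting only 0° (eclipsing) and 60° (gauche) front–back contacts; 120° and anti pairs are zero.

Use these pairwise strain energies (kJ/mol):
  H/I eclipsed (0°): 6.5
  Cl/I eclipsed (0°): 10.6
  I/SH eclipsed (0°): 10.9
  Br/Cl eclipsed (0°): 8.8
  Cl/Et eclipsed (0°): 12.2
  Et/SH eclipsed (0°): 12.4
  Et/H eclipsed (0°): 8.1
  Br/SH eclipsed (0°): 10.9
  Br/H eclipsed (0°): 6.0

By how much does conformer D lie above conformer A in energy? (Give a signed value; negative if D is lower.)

D (eclipsed): Cl–Br eclipsed, H–Et eclipsed, SH–I eclipsed; 8.8 + 8.1 + 10.9 = 27.8 kJ/mol.
A (eclipsed): Cl–Et eclipsed, H–I eclipsed, SH–Br eclipsed; 12.2 + 6.5 + 10.9 = 29.6 kJ/mol.
E(D) − E(A) = 27.8 − 29.6 = -1.8 kJ/mol.

-1.8 kJ/mol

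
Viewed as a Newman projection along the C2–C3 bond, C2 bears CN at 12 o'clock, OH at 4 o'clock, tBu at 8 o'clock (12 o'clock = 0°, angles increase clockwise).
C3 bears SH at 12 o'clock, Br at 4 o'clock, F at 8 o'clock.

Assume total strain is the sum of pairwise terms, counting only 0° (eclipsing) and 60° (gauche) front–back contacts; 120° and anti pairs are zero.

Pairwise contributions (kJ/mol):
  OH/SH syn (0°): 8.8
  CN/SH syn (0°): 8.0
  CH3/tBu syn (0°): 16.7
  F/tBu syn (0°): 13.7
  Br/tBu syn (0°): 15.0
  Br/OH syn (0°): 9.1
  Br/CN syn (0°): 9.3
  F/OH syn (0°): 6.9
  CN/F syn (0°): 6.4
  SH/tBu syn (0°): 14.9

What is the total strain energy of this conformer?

This conformer (eclipsed): CN–SH eclipsed, OH–Br eclipsed, tBu–F eclipsed; 8.0 + 9.1 + 13.7 = 30.8 kJ/mol.

30.8 kJ/mol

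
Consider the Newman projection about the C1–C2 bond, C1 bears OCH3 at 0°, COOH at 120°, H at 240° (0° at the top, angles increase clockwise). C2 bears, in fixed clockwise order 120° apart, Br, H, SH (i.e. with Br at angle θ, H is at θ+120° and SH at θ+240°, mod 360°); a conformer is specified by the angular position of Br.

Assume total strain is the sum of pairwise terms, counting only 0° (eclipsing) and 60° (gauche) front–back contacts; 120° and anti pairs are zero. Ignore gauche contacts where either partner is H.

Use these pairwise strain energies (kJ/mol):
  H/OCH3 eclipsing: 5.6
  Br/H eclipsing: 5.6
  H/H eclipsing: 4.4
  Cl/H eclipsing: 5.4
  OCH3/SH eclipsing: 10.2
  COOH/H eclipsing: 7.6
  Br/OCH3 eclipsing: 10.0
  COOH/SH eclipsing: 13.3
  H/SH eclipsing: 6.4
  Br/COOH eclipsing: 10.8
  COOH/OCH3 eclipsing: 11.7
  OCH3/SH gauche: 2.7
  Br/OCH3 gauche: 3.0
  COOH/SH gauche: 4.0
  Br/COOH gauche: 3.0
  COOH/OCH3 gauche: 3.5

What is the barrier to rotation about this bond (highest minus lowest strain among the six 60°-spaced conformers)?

Br at 0° (eclipsed): OCH3–Br eclipsed, COOH–H eclipsed, H–SH eclipsed; 10.0 + 7.6 + 6.4 = 24.0 kJ/mol.
Br at 60° (staggered): OCH3–Br gauche, OCH3–SH gauche, COOH–Br gauche; 3.0 + 2.7 + 3.0 = 8.7 kJ/mol.
Br at 120° (eclipsed): OCH3–SH eclipsed, COOH–Br eclipsed, H–H eclipsed; 10.2 + 10.8 + 4.4 = 25.4 kJ/mol.
Br at 180° (staggered): OCH3–SH gauche, COOH–Br gauche, COOH–SH gauche; 2.7 + 3.0 + 4.0 = 9.7 kJ/mol.
Br at 240° (eclipsed): OCH3–H eclipsed, COOH–SH eclipsed, H–Br eclipsed; 5.6 + 13.3 + 5.6 = 24.5 kJ/mol.
Br at 300° (staggered): OCH3–Br gauche, COOH–SH gauche; 3.0 + 4.0 = 7.0 kJ/mol.
Max at 120° (25.4 kJ/mol), min at 300° (7.0 kJ/mol); barrier = 18.4 kJ/mol.

18.4 kJ/mol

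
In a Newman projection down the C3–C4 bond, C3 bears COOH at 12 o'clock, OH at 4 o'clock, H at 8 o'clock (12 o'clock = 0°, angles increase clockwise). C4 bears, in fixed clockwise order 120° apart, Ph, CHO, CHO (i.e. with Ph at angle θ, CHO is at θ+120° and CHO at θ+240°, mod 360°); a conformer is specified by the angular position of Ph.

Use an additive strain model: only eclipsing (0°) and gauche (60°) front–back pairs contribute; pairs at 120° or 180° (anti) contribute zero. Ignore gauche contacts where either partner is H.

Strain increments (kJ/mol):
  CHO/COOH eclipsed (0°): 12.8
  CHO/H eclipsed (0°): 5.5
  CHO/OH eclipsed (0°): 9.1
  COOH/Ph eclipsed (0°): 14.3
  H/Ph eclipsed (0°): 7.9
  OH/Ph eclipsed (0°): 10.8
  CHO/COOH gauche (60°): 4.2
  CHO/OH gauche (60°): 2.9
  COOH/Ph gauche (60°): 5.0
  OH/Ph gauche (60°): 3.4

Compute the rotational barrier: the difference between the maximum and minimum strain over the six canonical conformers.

Ph at 0° is eclipsed. COOH at 0° is eclipsed with Ph at 0° (14.3); OH at 120° is eclipsed with CHO at 120° (9.1); H at 240° is eclipsed with CHO at 240° (5.5). Total 28.9 kJ/mol.
Ph at 60° is staggered. COOH at 0° is gauche with Ph at 60° (5.0); COOH at 0° is gauche with CHO at 300° (4.2); OH at 120° is gauche with Ph at 60° (3.4); OH at 120° is gauche with CHO at 180° (2.9). Total 15.5 kJ/mol.
Ph at 120° is eclipsed. COOH at 0° is eclipsed with CHO at 0° (12.8); OH at 120° is eclipsed with Ph at 120° (10.8); H at 240° is eclipsed with CHO at 240° (5.5). Total 29.1 kJ/mol.
Ph at 180° is staggered. COOH at 0° is gauche with CHO at 300° (4.2); COOH at 0° is gauche with CHO at 60° (4.2); OH at 120° is gauche with Ph at 180° (3.4); OH at 120° is gauche with CHO at 60° (2.9). Total 14.7 kJ/mol.
Ph at 240° is eclipsed. COOH at 0° is eclipsed with CHO at 0° (12.8); OH at 120° is eclipsed with CHO at 120° (9.1); H at 240° is eclipsed with Ph at 240° (7.9). Total 29.8 kJ/mol.
Ph at 300° is staggered. COOH at 0° is gauche with Ph at 300° (5.0); COOH at 0° is gauche with CHO at 60° (4.2); OH at 120° is gauche with CHO at 60° (2.9); OH at 120° is gauche with CHO at 180° (2.9). Total 15.0 kJ/mol.
Max at 240° (29.8 kJ/mol), min at 180° (14.7 kJ/mol); barrier = 15.1 kJ/mol.

15.1 kJ/mol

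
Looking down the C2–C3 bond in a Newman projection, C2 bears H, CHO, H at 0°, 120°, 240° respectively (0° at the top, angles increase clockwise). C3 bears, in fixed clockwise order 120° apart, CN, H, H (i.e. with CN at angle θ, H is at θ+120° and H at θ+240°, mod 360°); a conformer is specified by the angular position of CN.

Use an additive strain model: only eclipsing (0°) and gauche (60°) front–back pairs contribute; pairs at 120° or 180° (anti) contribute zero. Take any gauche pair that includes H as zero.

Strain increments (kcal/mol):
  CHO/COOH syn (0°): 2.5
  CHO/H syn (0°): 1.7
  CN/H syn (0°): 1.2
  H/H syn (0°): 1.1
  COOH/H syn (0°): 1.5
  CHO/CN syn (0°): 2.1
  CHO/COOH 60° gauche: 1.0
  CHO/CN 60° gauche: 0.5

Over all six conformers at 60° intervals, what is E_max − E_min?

4.3 kcal/mol

CN at 0° (eclipsed): H(0°)/CN(0°) eclipsed 1.2; CHO(120°)/H(120°) eclipsed 1.7; H(240°)/H(240°) eclipsed 1.1 → 4.0 kcal/mol.
CN at 60° (staggered): CHO(120°)/CN(60°) gauche 0.5 → 0.5 kcal/mol.
CN at 120° (eclipsed): H(0°)/H(0°) eclipsed 1.1; CHO(120°)/CN(120°) eclipsed 2.1; H(240°)/H(240°) eclipsed 1.1 → 4.3 kcal/mol.
CN at 180° (staggered): CHO(120°)/CN(180°) gauche 0.5 → 0.5 kcal/mol.
CN at 240° (eclipsed): H(0°)/H(0°) eclipsed 1.1; CHO(120°)/H(120°) eclipsed 1.7; H(240°)/CN(240°) eclipsed 1.2 → 4.0 kcal/mol.
CN at 300° (staggered): no non-H gauche contacts → 0.0 kcal/mol.
Max at 120° (4.3 kcal/mol), min at 300° (0.0 kcal/mol); barrier = 4.3 kcal/mol.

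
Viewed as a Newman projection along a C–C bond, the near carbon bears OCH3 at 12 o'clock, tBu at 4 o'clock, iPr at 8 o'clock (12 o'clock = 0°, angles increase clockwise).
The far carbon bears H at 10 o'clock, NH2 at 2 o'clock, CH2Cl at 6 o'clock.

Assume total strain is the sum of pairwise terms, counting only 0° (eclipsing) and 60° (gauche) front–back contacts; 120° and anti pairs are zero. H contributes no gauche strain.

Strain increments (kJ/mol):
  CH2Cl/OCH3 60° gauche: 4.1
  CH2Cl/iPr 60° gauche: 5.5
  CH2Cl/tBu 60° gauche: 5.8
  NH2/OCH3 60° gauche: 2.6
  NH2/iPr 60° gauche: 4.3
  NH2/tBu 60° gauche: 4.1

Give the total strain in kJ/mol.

This conformer (staggered): OCH3(0°)/NH2(60°) gauche 2.6; tBu(120°)/NH2(60°) gauche 4.1; tBu(120°)/CH2Cl(180°) gauche 5.8; iPr(240°)/CH2Cl(180°) gauche 5.5 → 18.0 kJ/mol.

18.0 kJ/mol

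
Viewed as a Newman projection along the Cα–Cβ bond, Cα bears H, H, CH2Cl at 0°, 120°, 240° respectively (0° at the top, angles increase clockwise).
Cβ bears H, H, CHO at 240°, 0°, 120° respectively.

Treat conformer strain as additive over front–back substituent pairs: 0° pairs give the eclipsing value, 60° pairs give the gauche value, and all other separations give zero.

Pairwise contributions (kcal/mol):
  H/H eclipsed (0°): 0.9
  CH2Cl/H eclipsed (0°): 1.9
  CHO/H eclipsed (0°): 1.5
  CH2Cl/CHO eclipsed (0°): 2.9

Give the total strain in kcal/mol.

4.3 kcal/mol

This conformer (eclipsed): H(0°)/H(0°) eclipsed 0.9; H(120°)/CHO(120°) eclipsed 1.5; CH2Cl(240°)/H(240°) eclipsed 1.9 → 4.3 kcal/mol.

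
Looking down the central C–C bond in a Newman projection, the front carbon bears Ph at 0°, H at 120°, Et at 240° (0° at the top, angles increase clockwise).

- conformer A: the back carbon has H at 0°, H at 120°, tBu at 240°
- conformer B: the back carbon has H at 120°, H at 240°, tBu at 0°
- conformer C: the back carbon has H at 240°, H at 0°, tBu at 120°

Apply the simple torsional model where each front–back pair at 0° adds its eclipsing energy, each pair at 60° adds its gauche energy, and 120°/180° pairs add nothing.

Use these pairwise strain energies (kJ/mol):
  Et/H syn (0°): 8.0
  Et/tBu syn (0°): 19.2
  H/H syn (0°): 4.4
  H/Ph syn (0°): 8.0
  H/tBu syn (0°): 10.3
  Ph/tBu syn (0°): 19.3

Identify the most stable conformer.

C

A (eclipsed): Ph–H eclipsed, H–H eclipsed, Et–tBu eclipsed; 8.0 + 4.4 + 19.2 = 31.6 kJ/mol.
B (eclipsed): Ph–tBu eclipsed, H–H eclipsed, Et–H eclipsed; 19.3 + 4.4 + 8.0 = 31.7 kJ/mol.
C (eclipsed): Ph–H eclipsed, H–tBu eclipsed, Et–H eclipsed; 8.0 + 10.3 + 8.0 = 26.3 kJ/mol.
C has the lowest total (26.3 kJ/mol).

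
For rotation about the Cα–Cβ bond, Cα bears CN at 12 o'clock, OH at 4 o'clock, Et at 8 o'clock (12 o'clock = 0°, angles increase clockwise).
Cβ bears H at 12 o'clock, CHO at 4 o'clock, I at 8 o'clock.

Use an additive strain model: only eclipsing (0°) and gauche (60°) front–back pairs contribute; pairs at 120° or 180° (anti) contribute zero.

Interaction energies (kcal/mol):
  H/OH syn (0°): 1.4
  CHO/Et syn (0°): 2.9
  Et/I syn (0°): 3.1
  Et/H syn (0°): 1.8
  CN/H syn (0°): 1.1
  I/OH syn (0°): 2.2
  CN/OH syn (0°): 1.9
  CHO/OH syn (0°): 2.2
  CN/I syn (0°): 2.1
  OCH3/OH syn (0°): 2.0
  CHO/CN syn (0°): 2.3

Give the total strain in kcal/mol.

6.4 kcal/mol

This conformer is eclipsed. CN at 0° is eclipsed with H at 0° (1.1); OH at 120° is eclipsed with CHO at 120° (2.2); Et at 240° is eclipsed with I at 240° (3.1). Total 6.4 kcal/mol.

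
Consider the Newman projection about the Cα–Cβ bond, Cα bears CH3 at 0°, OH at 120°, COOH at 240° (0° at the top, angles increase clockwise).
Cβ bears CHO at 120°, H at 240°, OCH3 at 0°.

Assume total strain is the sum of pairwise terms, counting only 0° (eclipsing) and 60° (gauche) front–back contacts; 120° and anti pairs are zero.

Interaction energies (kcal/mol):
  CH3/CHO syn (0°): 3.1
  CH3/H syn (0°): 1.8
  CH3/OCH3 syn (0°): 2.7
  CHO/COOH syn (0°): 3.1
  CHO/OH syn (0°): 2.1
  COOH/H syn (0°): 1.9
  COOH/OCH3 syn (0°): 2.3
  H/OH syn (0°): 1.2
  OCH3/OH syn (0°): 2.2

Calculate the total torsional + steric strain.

6.7 kcal/mol

This conformer (eclipsed): CH3(0°)/OCH3(0°) eclipsed 2.7; OH(120°)/CHO(120°) eclipsed 2.1; COOH(240°)/H(240°) eclipsed 1.9 → 6.7 kcal/mol.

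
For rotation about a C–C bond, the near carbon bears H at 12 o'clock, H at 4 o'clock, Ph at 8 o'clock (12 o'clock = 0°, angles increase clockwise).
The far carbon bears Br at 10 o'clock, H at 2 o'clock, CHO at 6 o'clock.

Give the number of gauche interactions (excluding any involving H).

Non-H gauche pairs: Ph(240°)/Br(300°); Ph(240°)/CHO(180°) — 2 interactions.

2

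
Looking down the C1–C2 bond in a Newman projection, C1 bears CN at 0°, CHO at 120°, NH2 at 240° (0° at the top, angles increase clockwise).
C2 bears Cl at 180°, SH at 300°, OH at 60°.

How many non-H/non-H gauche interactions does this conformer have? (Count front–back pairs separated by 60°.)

Non-H gauche pairs: CN(0°)/SH(300°); CN(0°)/OH(60°); CHO(120°)/Cl(180°); CHO(120°)/OH(60°); NH2(240°)/Cl(180°); NH2(240°)/SH(300°) — 6 interactions.

6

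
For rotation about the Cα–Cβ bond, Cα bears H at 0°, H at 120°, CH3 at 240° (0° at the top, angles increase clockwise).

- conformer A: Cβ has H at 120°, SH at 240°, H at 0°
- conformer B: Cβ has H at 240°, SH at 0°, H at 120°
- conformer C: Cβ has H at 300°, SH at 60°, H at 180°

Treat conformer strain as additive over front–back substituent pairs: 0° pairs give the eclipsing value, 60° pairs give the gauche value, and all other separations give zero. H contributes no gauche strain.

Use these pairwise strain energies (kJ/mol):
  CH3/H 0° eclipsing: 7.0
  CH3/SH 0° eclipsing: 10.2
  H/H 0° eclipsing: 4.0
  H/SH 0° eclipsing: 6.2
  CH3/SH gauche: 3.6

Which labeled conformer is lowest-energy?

A (eclipsed): H(0°)/H(0°) eclipsed 4.0; H(120°)/H(120°) eclipsed 4.0; CH3(240°)/SH(240°) eclipsed 10.2 → 18.2 kJ/mol.
B (eclipsed): H(0°)/SH(0°) eclipsed 6.2; H(120°)/H(120°) eclipsed 4.0; CH3(240°)/H(240°) eclipsed 7.0 → 17.2 kJ/mol.
C (staggered): no non-H gauche contacts → 0.0 kJ/mol.
C has the lowest total (0.0 kJ/mol).

C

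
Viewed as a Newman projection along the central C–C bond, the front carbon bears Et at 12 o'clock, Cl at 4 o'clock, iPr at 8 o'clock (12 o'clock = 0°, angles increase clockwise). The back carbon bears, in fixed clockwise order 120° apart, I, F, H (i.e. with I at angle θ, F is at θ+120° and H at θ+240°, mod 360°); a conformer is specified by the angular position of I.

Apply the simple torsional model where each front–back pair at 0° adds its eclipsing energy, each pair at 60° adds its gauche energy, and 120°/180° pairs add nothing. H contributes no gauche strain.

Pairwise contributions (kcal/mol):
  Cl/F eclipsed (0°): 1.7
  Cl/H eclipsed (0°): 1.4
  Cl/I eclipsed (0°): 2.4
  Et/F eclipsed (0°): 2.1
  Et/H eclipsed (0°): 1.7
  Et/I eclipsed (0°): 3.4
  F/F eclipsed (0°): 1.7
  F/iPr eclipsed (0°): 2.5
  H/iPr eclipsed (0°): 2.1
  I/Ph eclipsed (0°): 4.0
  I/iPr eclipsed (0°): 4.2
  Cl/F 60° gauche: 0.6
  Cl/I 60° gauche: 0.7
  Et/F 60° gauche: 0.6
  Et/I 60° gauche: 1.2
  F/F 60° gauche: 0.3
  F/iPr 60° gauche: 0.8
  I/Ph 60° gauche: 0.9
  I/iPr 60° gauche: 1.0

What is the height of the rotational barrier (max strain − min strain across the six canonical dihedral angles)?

I at 0° is eclipsed. Et at 0° is eclipsed with I at 0° (3.4); Cl at 120° is eclipsed with F at 120° (1.7); iPr at 240° is eclipsed with H at 240° (2.1). Total 7.2 kcal/mol.
I at 60° is staggered. Et at 0° is gauche with I at 60° (1.2); Cl at 120° is gauche with I at 60° (0.7); Cl at 120° is gauche with F at 180° (0.6); iPr at 240° is gauche with F at 180° (0.8). Total 3.3 kcal/mol.
I at 120° is eclipsed. Et at 0° is eclipsed with H at 0° (1.7); Cl at 120° is eclipsed with I at 120° (2.4); iPr at 240° is eclipsed with F at 240° (2.5). Total 6.6 kcal/mol.
I at 180° is staggered. Et at 0° is gauche with F at 300° (0.6); Cl at 120° is gauche with I at 180° (0.7); iPr at 240° is gauche with I at 180° (1.0); iPr at 240° is gauche with F at 300° (0.8). Total 3.1 kcal/mol.
I at 240° is eclipsed. Et at 0° is eclipsed with F at 0° (2.1); Cl at 120° is eclipsed with H at 120° (1.4); iPr at 240° is eclipsed with I at 240° (4.2). Total 7.7 kcal/mol.
I at 300° is staggered. Et at 0° is gauche with I at 300° (1.2); Et at 0° is gauche with F at 60° (0.6); Cl at 120° is gauche with F at 60° (0.6); iPr at 240° is gauche with I at 300° (1.0). Total 3.4 kcal/mol.
Max at 240° (7.7 kcal/mol), min at 180° (3.1 kcal/mol); barrier = 4.6 kcal/mol.

4.6 kcal/mol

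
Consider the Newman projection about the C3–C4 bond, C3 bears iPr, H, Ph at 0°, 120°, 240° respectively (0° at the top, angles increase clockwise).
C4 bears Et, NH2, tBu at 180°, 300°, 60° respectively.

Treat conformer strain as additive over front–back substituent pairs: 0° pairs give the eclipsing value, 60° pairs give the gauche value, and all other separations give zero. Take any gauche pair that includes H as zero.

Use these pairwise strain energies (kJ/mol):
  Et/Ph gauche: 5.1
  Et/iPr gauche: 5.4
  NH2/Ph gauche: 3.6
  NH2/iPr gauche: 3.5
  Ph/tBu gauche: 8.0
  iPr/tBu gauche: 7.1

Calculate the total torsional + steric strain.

This conformer is staggered. iPr at 0° is gauche with NH2 at 300° (3.5); iPr at 0° is gauche with tBu at 60° (7.1); Ph at 240° is gauche with Et at 180° (5.1); Ph at 240° is gauche with NH2 at 300° (3.6). Total 19.3 kJ/mol.

19.3 kJ/mol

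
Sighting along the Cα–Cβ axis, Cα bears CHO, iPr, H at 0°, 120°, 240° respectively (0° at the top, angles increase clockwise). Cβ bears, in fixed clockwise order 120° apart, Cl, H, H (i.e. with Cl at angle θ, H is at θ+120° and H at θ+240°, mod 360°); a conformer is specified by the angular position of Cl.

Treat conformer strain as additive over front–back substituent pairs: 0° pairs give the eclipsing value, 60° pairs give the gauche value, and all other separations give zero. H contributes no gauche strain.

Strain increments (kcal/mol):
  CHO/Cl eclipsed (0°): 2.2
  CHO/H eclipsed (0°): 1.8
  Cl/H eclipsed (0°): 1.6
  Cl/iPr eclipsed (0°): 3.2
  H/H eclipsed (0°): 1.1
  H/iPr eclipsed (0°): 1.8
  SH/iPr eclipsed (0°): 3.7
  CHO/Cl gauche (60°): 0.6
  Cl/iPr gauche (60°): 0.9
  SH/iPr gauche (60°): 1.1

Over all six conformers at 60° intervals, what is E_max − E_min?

Cl at 0° is eclipsed. CHO at 0° is eclipsed with Cl at 0° (2.2); iPr at 120° is eclipsed with H at 120° (1.8); H at 240° is eclipsed with H at 240° (1.1). Total 5.1 kcal/mol.
Cl at 60° is staggered. CHO at 0° is gauche with Cl at 60° (0.6); iPr at 120° is gauche with Cl at 60° (0.9). Total 1.5 kcal/mol.
Cl at 120° is eclipsed. CHO at 0° is eclipsed with H at 0° (1.8); iPr at 120° is eclipsed with Cl at 120° (3.2); H at 240° is eclipsed with H at 240° (1.1). Total 6.1 kcal/mol.
Cl at 180° is staggered. iPr at 120° is gauche with Cl at 180° (0.9). Total 0.9 kcal/mol.
Cl at 240° is eclipsed. CHO at 0° is eclipsed with H at 0° (1.8); iPr at 120° is eclipsed with H at 120° (1.8); H at 240° is eclipsed with Cl at 240° (1.6). Total 5.2 kcal/mol.
Cl at 300° is staggered. CHO at 0° is gauche with Cl at 300° (0.6). Total 0.6 kcal/mol.
Max at 120° (6.1 kcal/mol), min at 300° (0.6 kcal/mol); barrier = 5.5 kcal/mol.

5.5 kcal/mol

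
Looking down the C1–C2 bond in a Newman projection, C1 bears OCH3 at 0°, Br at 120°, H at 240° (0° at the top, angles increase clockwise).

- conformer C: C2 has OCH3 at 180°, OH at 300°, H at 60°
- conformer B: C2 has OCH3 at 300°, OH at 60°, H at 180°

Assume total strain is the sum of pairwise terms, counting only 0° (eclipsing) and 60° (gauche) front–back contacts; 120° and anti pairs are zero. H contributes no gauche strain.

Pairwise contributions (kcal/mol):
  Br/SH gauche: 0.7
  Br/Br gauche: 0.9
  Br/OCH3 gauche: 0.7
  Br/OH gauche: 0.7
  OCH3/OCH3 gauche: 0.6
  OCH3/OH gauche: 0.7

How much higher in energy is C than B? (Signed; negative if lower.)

C is staggered. OCH3 at 0° is gauche with OH at 300° (0.7); Br at 120° is gauche with OCH3 at 180° (0.7). Total 1.4 kcal/mol.
B is staggered. OCH3 at 0° is gauche with OCH3 at 300° (0.6); OCH3 at 0° is gauche with OH at 60° (0.7); Br at 120° is gauche with OH at 60° (0.7). Total 2.0 kcal/mol.
E(C) − E(B) = 1.4 − 2.0 = -0.6 kcal/mol.

-0.6 kcal/mol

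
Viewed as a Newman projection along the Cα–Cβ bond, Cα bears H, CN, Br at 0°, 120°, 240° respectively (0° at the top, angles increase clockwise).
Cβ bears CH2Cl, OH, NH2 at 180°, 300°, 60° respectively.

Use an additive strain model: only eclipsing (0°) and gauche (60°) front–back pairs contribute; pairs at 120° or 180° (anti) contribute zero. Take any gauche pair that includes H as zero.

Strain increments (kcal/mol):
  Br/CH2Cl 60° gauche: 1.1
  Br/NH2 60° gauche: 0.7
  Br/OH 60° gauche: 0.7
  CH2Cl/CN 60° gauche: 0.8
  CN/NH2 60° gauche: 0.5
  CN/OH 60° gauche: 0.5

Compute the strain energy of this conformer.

This conformer (staggered): CN–CH2Cl gauche, CN–NH2 gauche, Br–CH2Cl gauche, Br–OH gauche; 0.8 + 0.5 + 1.1 + 0.7 = 3.1 kcal/mol.

3.1 kcal/mol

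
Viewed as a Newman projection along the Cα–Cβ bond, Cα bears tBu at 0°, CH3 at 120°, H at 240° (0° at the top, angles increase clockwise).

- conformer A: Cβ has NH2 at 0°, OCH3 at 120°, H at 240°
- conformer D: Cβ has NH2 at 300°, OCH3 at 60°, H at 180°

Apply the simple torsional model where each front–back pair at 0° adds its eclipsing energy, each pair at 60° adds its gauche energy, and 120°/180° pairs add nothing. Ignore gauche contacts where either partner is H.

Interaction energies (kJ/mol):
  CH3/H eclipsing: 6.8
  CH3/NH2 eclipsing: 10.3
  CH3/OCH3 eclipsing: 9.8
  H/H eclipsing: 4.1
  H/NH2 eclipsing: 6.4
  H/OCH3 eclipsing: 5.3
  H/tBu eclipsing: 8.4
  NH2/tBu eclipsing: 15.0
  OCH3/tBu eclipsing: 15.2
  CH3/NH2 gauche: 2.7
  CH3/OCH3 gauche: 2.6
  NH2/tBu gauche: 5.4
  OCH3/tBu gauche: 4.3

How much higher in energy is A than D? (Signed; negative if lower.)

+16.6 kJ/mol

A (eclipsed): tBu(0°)/NH2(0°) eclipsed 15.0; CH3(120°)/OCH3(120°) eclipsed 9.8; H(240°)/H(240°) eclipsed 4.1 → 28.9 kJ/mol.
D (staggered): tBu(0°)/NH2(300°) gauche 5.4; tBu(0°)/OCH3(60°) gauche 4.3; CH3(120°)/OCH3(60°) gauche 2.6 → 12.3 kJ/mol.
E(A) − E(D) = 28.9 − 12.3 = +16.6 kJ/mol.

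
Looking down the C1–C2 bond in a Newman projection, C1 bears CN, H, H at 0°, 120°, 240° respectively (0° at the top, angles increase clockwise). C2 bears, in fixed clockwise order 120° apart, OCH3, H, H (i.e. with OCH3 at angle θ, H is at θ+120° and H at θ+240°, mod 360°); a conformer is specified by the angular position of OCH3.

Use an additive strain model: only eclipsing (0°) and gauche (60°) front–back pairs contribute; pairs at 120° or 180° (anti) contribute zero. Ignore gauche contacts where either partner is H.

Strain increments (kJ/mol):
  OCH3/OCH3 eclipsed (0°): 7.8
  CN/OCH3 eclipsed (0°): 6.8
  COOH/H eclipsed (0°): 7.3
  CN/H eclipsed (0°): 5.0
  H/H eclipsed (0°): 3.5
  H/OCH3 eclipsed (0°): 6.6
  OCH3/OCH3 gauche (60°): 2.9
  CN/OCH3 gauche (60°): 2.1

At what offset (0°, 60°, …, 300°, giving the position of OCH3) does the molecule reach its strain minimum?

OCH3 at 0° (eclipsed): CN(0°)/OCH3(0°) eclipsed 6.8; H(120°)/H(120°) eclipsed 3.5; H(240°)/H(240°) eclipsed 3.5 → 13.8 kJ/mol.
OCH3 at 60° (staggered): CN(0°)/OCH3(60°) gauche 2.1 → 2.1 kJ/mol.
OCH3 at 120° (eclipsed): CN(0°)/H(0°) eclipsed 5.0; H(120°)/OCH3(120°) eclipsed 6.6; H(240°)/H(240°) eclipsed 3.5 → 15.1 kJ/mol.
OCH3 at 180° (staggered): no non-H gauche contacts → 0.0 kJ/mol.
OCH3 at 240° (eclipsed): CN(0°)/H(0°) eclipsed 5.0; H(120°)/H(120°) eclipsed 3.5; H(240°)/OCH3(240°) eclipsed 6.6 → 15.1 kJ/mol.
OCH3 at 300° (staggered): CN(0°)/OCH3(300°) gauche 2.1 → 2.1 kJ/mol.
The minimum (0.0 kJ/mol) occurs with OCH3 at 180°.

180°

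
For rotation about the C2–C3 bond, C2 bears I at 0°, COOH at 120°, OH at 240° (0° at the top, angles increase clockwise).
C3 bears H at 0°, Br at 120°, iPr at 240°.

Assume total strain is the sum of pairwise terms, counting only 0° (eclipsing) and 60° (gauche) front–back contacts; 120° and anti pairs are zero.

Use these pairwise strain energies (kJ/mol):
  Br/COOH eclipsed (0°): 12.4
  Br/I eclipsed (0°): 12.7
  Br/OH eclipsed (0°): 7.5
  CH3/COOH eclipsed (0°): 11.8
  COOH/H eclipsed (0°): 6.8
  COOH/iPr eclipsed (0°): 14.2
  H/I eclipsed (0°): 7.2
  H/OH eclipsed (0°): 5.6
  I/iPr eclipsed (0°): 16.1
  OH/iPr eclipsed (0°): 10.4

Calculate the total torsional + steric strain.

This conformer (eclipsed): I(0°)/H(0°) eclipsed 7.2; COOH(120°)/Br(120°) eclipsed 12.4; OH(240°)/iPr(240°) eclipsed 10.4 → 30.0 kJ/mol.

30.0 kJ/mol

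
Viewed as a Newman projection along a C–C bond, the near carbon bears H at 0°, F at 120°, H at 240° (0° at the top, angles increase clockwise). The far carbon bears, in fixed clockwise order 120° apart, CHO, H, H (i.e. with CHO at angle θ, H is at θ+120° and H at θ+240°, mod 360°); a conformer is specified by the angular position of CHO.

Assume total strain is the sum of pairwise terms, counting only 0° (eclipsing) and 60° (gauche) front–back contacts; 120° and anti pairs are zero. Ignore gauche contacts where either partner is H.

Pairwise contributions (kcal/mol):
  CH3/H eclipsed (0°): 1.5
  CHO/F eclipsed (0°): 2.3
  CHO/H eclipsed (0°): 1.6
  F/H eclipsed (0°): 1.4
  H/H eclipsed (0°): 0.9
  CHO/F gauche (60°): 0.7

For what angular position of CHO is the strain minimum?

300°

CHO at 0° (eclipsed): H–CHO eclipsed, F–H eclipsed, H–H eclipsed; 1.6 + 1.4 + 0.9 = 3.9 kcal/mol.
CHO at 60° (staggered): F–CHO gauche; 0.7 = 0.7 kcal/mol.
CHO at 120° (eclipsed): H–H eclipsed, F–CHO eclipsed, H–H eclipsed; 0.9 + 2.3 + 0.9 = 4.1 kcal/mol.
CHO at 180° (staggered): F–CHO gauche; 0.7 = 0.7 kcal/mol.
CHO at 240° (eclipsed): H–H eclipsed, F–H eclipsed, H–CHO eclipsed; 0.9 + 1.4 + 1.6 = 3.9 kcal/mol.
CHO at 300° (staggered): no non-H gauche contacts → 0.0 kcal/mol.
The minimum (0.0 kcal/mol) occurs with CHO at 300°.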